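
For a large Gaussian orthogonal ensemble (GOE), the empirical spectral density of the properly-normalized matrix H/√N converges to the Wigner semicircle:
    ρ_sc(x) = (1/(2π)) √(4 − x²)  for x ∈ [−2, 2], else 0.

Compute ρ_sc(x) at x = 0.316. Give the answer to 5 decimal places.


ρ_sc(x) = (1/(2π)) √(4 − x²). With x = 0.316:
  4 − x² = 4 − (0.316)² = 4 − 0.099856 = 3.900144.
  √(4 − x²) = 1.974878.
  1/(2π) = 0.159155.
  ρ_sc(0.316) = 0.159155 · 1.974878 = 0.314312.

Rounded to 5 decimal places: ρ_sc(0.316) ≈ 0.31431.


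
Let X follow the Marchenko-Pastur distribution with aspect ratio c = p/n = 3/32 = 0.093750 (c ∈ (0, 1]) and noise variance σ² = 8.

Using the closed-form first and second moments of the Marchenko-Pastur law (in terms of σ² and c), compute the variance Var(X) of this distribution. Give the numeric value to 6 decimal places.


Recall the MP moments m_1 = E[X] = σ² and m_2 = E[X²] = σ⁴ (1 + c).
m_1 = E[X] = σ² = 8, so m_1² = 64.
m_2 = E[X²] = σ⁴ (1 + c) = 64 · (1 + 0.093750) = 64 · 1.093750 = 70.000000.
(Note m_2 − m_1² simplifies to c · σ⁴ = 0.093750 · 64.)

Var(X) = m_2 − m_1² = 70.000000 − 64 = 6.000000.


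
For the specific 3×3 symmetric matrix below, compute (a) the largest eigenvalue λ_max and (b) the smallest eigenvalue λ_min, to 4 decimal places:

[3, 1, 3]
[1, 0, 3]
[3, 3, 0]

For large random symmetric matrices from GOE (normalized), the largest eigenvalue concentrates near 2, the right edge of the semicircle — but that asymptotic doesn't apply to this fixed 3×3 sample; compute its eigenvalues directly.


Since M is real symmetric, all three eigenvalues are real; they are the roots of det(λI − M) = λ³ − (tr M) λ² + s λ − det M, where s is the sum of the principal 2×2 minors.
tr M = 3 + 0 + 0 = 3.
s = (3·0 − 1²) + (3·0 − 3²) + (0·0 − 3²) = -1 + (-9) + (-9) = -19.
det M (expand along row 1) = 3·(-9) − 1·(-9) + 3·3 = -9.
Characteristic polynomial: λ³ − 3λ² − 19λ + 9 = 0.
Substitute λ = y + (tr M)/3 = y + 1.000000 to remove the quadratic term: y³ + p·y + q = 0 with p = s − (tr M)²/3 = -22.000000 and q = −2(tr M)³/27 + (tr M)·s/3 − det M = -12.000000.
Three real roots ⇒ use the trigonometric (Viète) form: r = 2√(−p/3) = 5.416026, φ = arccos(3q/(p·r)) = arccos(0.302134) = 1.263866 rad.
y_k = r·cos(φ/3 − 2πk/3) for k = 0, 1, 2 gives y = 4.942463, -0.553148, -4.389315.
λ_k = y_k + 1.000000 gives λ = 5.9425, 0.4469, -3.3893 (check: the sum is 3.0000 = tr M).

Hence λ_max = 5.9425 and λ_min = -3.3893.


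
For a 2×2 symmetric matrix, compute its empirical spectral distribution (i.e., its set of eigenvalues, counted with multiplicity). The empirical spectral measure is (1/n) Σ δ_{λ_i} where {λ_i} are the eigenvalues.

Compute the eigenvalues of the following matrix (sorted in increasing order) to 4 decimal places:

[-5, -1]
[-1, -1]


Since M is real symmetric, both eigenvalues are real; they are the roots of det(λI − M) = λ² − (tr M) λ + det M.
tr M = -5 + (-1) = -6.
det M = (-5)·(-1) − (-1)² = 5 − 1 = 4.
Characteristic polynomial: λ² + 6λ + 4 = 0.
Discriminant Δ = (tr M)² − 4·det M = 36 − 16 = 20; √Δ = 4.472136.
λ = (tr M ± √Δ)/2 = (-6 ± 4.472136)/2, giving (tr M − √Δ)/2 = -5.2361 and (tr M + √Δ)/2 = -0.7639.

Eigenvalues sorted in increasing order: [-5.2361, -0.7639].


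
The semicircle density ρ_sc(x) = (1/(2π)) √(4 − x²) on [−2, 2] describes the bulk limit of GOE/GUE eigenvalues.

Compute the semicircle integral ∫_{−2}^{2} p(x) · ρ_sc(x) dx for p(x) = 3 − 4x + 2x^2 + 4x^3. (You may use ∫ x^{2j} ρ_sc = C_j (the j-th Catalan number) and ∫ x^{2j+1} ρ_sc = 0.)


Write p(x) = Σ a_i x^i, split into monomials and integrate each against ρ_sc separately.
Using ∫ x^{2j} ρ_sc = C_j = (1/(j+1)) C(2j, j) (Catalan numbers) and ∫ x^{2j+1} ρ_sc = 0 (odd monomials vanish by symmetry):
  i = 0 (even): a_0 · C_{0} = 3 · 1 = 3
  i = 1 (odd): ∫ x^1 ρ_sc = 0 (vanishes)
  i = 2 (even): a_2 · C_{1} = 2 · 1 = 2
  i = 3 (odd): ∫ x^3 ρ_sc = 0 (vanishes)

Summing the contributions: ∫_{−2}^{2} p(x) ρ_sc(x) dx = 3 + 2 = 5.


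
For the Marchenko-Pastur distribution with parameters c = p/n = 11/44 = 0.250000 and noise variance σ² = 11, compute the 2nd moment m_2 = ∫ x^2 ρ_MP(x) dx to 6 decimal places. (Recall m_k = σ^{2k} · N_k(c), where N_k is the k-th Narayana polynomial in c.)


E[X²] = σ⁴ (1 + c) (second MP moment). With σ² = 11 (so σ⁴ = 121) and c = 11/44 = 0.250000: E[X²] = 121 · (1 + 0.250000) = 121 · 1.250000.

So E[X^2] = 151.250000.


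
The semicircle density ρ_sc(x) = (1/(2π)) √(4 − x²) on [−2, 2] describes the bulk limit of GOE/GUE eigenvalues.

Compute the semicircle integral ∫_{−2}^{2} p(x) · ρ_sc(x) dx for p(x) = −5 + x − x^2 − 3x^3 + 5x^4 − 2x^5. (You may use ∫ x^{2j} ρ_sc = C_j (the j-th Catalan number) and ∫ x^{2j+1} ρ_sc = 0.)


Write p(x) = Σ a_i x^i, split into monomials and integrate each against ρ_sc separately.
Using ∫ x^{2j} ρ_sc = C_j = (1/(j+1)) C(2j, j) (Catalan numbers) and ∫ x^{2j+1} ρ_sc = 0 (odd monomials vanish by symmetry):
  i = 0 (even): a_0 · C_{0} = -5 · 1 = -5
  i = 1 (odd): ∫ x^1 ρ_sc = 0 (vanishes)
  i = 2 (even): a_2 · C_{1} = -1 · 1 = -1
  i = 3 (odd): ∫ x^3 ρ_sc = 0 (vanishes)
  i = 4 (even): a_4 · C_{2} = 5 · 2 = 10
  i = 5 (odd): ∫ x^5 ρ_sc = 0 (vanishes)

Summing the contributions: ∫_{−2}^{2} p(x) ρ_sc(x) dx = (-5) + (-1) + 10 = 4.


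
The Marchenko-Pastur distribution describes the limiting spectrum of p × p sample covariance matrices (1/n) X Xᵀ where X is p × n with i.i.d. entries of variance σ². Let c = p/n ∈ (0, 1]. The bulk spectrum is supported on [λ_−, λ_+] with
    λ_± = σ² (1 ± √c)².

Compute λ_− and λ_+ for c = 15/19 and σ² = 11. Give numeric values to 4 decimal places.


c = 15/19 = 0.789474; √c = 0.888523.
λ_− = σ² (1 − √c)² = 11 · (1 − 0.888523)² = 11 · (0.111477)² = 0.136698.
λ_+ = σ² (1 + √c)² = 11 · (1 + 0.888523)² = 11 · (1.888523)² = 39.231723.

Rounded to 4 decimal places: λ_− ≈ 0.1367, λ_+ ≈ 39.2317.


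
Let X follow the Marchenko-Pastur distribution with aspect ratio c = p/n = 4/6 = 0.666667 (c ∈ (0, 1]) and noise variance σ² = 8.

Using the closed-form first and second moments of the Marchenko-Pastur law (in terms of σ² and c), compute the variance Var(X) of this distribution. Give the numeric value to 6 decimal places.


Recall the MP moments m_1 = E[X] = σ² and m_2 = E[X²] = σ⁴ (1 + c).
m_1 = E[X] = σ² = 8, so m_1² = 64.
m_2 = E[X²] = σ⁴ (1 + c) = 64 · (1 + 0.666667) = 64 · 1.666667 = 106.666667.
(Note m_2 − m_1² simplifies to c · σ⁴ = 0.666667 · 64.)

Var(X) = m_2 − m_1² = 106.666667 − 64 = 42.666667.


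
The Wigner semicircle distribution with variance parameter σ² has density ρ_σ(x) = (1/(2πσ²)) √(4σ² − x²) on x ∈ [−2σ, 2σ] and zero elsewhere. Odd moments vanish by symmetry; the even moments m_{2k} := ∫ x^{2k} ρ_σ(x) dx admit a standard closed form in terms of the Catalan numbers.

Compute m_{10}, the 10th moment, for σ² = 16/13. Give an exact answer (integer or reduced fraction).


By the scaled semicircle moment identity, m_{2k} = σ^{2k} · C_k with k = 5.
C_5 = (1/(k+1)) · C(2k, k) = (1/6) · C(10, 5) = (1/6) · 252 = 42.
σ^{2k} = (σ²)^k = (16/13)^5 = 1048576/371293.

Therefore m_{10} = σ^{10} · C_5 = (1048576/371293) · 42 = 44040192/371293.


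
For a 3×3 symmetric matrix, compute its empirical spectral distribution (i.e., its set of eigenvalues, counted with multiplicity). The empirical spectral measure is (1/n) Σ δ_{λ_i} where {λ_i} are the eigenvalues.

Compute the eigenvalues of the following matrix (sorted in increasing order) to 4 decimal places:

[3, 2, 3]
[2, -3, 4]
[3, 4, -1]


Since M is real symmetric, all three eigenvalues are real; they are the roots of det(λI − M) = λ³ − (tr M) λ² + s λ − det M, where s is the sum of the principal 2×2 minors.
tr M = 3 + (-3) + (-1) = -1.
s = (3·(-3) − 2²) + (3·(-1) − 3²) + ((-3)·(-1) − 4²) = -13 + (-12) + (-13) = -38.
det M (expand along row 1) = 3·(-13) − 2·(-14) + 3·17 = 40.
Characteristic polynomial: λ³ + λ² − 38λ − 40 = 0.
Substitute λ = y + (tr M)/3 = y − 0.333333 to remove the quadratic term: y³ + p·y + q = 0 with p = s − (tr M)²/3 = -38.333333 and q = −2(tr M)³/27 + (tr M)·s/3 − det M = -27.259259.
Three real roots ⇒ use the trigonometric (Viète) form: r = 2√(−p/3) = 7.149204, φ = arccos(3q/(p·r)) = arccos(0.298402) = 1.267779 rad.
y_k = r·cos(φ/3 − 2πk/3) for k = 0, 1, 2 gives y = 6.520278, -0.720884, -5.799394.
λ_k = y_k − 0.333333 gives λ = 6.1869, -1.0542, -6.1327 (check: the sum is -1.0000 = tr M).

Eigenvalues sorted in increasing order: [-6.1327, -1.0542, 6.1869].


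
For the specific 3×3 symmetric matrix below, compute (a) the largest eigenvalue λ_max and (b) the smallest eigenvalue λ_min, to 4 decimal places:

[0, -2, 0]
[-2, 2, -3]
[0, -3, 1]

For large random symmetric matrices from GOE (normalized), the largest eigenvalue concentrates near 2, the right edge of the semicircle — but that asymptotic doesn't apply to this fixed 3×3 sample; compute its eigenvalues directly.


Since M is real symmetric, all three eigenvalues are real; they are the roots of det(λI − M) = λ³ − (tr M) λ² + s λ − det M, where s is the sum of the principal 2×2 minors.
tr M = 0 + 2 + 1 = 3.
s = (0·2 − (-2)²) + (0·1 − 0²) + (2·1 − (-3)²) = -4 + 0 + (-7) = -11.
det M (expand along row 1) = 0·(-7) − (-2)·(-2) + 0·6 = -4.
Characteristic polynomial: λ³ − 3λ² − 11λ + 4 = 0.
Substitute λ = y + (tr M)/3 = y + 1.000000 to remove the quadratic term: y³ + p·y + q = 0 with p = s − (tr M)²/3 = -14.000000 and q = −2(tr M)³/27 + (tr M)·s/3 − det M = -9.000000.
Three real roots ⇒ use the trigonometric (Viète) form: r = 2√(−p/3) = 4.320494, φ = arccos(3q/(p·r)) = arccos(0.446378) = 1.108083 rad.
y_k = r·cos(φ/3 − 2πk/3) for k = 0, 1, 2 gives y = 4.029112, -0.663744, -3.365368.
λ_k = y_k + 1.000000 gives λ = 5.0291, 0.3363, -2.3654 (check: the sum is 3.0000 = tr M).

Hence λ_max = 5.0291 and λ_min = -2.3654.


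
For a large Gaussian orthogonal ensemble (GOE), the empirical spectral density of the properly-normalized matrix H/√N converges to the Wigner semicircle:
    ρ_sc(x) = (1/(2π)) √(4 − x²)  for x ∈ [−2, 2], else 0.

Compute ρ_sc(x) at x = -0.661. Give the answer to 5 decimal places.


ρ_sc(x) = (1/(2π)) √(4 − x²). With x = -0.661:
  4 − x² = 4 − (-0.661)² = 4 − 0.436921 = 3.563079.
  √(4 − x²) = 1.887612.
  1/(2π) = 0.159155.
  ρ_sc(-0.661) = 0.159155 · 1.887612 = 0.300423.

Rounded to 5 decimal places: ρ_sc(-0.661) ≈ 0.30042.


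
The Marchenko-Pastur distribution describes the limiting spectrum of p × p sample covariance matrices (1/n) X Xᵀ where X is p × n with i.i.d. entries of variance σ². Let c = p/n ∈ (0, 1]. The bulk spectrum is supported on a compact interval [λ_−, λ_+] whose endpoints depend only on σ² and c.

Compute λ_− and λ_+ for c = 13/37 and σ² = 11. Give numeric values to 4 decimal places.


c = 13/37 = 0.351351; √c = 0.592749.
λ_− = σ² (1 − √c)² = 11 · (1 − 0.592749)² = 11 · (0.407251)² = 1.824387.
λ_+ = σ² (1 + √c)² = 11 · (1 + 0.592749)² = 11 · (1.592749)² = 27.905342.

Rounded to 4 decimal places: λ_− ≈ 1.8244, λ_+ ≈ 27.9053.


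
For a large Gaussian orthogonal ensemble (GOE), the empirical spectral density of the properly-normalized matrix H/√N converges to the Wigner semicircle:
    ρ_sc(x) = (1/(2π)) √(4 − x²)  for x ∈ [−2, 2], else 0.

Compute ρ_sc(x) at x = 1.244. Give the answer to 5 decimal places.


ρ_sc(x) = (1/(2π)) √(4 − x²). With x = 1.244:
  4 − x² = 4 − (1.244)² = 4 − 1.547536 = 2.452464.
  √(4 − x²) = 1.566034.
  1/(2π) = 0.159155.
  ρ_sc(1.244) = 0.159155 · 1.566034 = 0.249242.

Rounded to 5 decimal places: ρ_sc(1.244) ≈ 0.24924.


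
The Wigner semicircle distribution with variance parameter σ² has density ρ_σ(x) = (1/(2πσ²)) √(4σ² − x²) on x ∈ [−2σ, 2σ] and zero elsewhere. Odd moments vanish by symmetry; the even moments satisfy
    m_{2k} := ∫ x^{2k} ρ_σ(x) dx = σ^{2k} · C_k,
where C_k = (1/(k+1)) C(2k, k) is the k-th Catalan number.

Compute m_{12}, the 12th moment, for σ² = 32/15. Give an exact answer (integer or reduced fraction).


By the scaled semicircle moment identity, m_{2k} = σ^{2k} · C_k with k = 6.
C_6 = (1/(k+1)) · C(2k, k) = (1/7) · C(12, 6) = (1/7) · 924 = 132.
σ^{2k} = (σ²)^k = (32/15)^6 = 1073741824/11390625.

Therefore m_{12} = σ^{12} · C_6 = (1073741824/11390625) · 132 = 47244640256/3796875.


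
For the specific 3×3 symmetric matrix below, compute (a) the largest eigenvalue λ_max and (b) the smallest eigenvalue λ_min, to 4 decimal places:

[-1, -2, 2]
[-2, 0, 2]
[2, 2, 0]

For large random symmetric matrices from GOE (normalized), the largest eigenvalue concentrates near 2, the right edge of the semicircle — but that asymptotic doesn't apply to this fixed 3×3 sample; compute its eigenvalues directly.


Since M is real symmetric, all three eigenvalues are real; they are the roots of det(λI − M) = λ³ − (tr M) λ² + s λ − det M, where s is the sum of the principal 2×2 minors.
tr M = -1 + 0 + 0 = -1.
s = ((-1)·0 − (-2)²) + ((-1)·0 − 2²) + (0·0 − 2²) = -4 + (-4) + (-4) = -12.
det M (expand along row 1) = (-1)·(-4) − (-2)·(-4) + 2·(-4) = -12.
Characteristic polynomial: λ³ + λ² − 12λ + 12 = 0.
Substitute λ = y + (tr M)/3 = y − 0.333333 to remove the quadratic term: y³ + p·y + q = 0 with p = s − (tr M)²/3 = -12.333333 and q = −2(tr M)³/27 + (tr M)·s/3 − det M = 16.074074.
Three real roots ⇒ use the trigonometric (Viète) form: r = 2√(−p/3) = 4.055175, φ = arccos(3q/(p·r)) = arccos(-0.964178) = 2.873123 rad.
y_k = r·cos(φ/3 − 2πk/3) for k = 0, 1, 2 gives y = 2.333333, 1.705615, -4.038948.
λ_k = y_k − 0.333333 gives λ = 2.0000, 1.3723, -4.3723 (check: the sum is -1.0000 = tr M).

Hence λ_max = 2.0000 and λ_min = -4.3723.


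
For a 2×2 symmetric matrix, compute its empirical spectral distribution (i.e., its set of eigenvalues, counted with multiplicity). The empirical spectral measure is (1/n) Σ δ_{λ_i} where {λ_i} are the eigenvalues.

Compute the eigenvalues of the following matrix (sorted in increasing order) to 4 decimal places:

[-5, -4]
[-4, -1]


Since M is real symmetric, both eigenvalues are real; they are the roots of det(λI − M) = λ² − (tr M) λ + det M.
tr M = -5 + (-1) = -6.
det M = (-5)·(-1) − (-4)² = 5 − 16 = -11.
Characteristic polynomial: λ² + 6λ − 11 = 0.
Discriminant Δ = (tr M)² − 4·det M = 36 − (-44) = 80; √Δ = 8.944272.
λ = (tr M ± √Δ)/2 = (-6 ± 8.944272)/2, giving (tr M − √Δ)/2 = -7.4721 and (tr M + √Δ)/2 = 1.4721.

Eigenvalues sorted in increasing order: [-7.4721, 1.4721].


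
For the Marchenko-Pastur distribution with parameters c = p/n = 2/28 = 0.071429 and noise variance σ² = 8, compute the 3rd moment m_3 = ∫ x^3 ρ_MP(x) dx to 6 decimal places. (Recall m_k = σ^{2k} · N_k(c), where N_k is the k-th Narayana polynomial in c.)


E[X³] = σ⁶ (1 + 3c + c²) (third MP moment). With σ² = 8 (so σ⁶ = 512) and c = 2/28 = 0.071429: E[X³] = 512 · (1 + 3·0.071429 + (0.071429)²) = 512 · 1.219388.

So E[X^3] = 624.326531.


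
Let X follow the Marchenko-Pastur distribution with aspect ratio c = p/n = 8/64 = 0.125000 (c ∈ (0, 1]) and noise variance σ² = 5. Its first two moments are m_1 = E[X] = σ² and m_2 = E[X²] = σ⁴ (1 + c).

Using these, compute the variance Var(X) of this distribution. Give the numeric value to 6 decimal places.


m_1 = E[X] = σ² = 5, so m_1² = 25.
m_2 = E[X²] = σ⁴ (1 + c) = 25 · (1 + 0.125000) = 25 · 1.125000 = 28.125000.
(Note m_2 − m_1² simplifies to c · σ⁴ = 0.125000 · 25.)

Var(X) = m_2 − m_1² = 28.125000 − 25 = 3.125000.


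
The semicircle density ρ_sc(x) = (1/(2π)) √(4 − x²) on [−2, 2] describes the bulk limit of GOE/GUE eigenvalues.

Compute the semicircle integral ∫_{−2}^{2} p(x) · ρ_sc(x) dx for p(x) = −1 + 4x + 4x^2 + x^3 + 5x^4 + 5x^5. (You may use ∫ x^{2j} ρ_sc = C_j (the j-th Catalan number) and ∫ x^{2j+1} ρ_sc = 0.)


Write p(x) = Σ a_i x^i, split into monomials and integrate each against ρ_sc separately.
Using ∫ x^{2j} ρ_sc = C_j = (1/(j+1)) C(2j, j) (Catalan numbers) and ∫ x^{2j+1} ρ_sc = 0 (odd monomials vanish by symmetry):
  i = 0 (even): a_0 · C_{0} = -1 · 1 = -1
  i = 1 (odd): ∫ x^1 ρ_sc = 0 (vanishes)
  i = 2 (even): a_2 · C_{1} = 4 · 1 = 4
  i = 3 (odd): ∫ x^3 ρ_sc = 0 (vanishes)
  i = 4 (even): a_4 · C_{2} = 5 · 2 = 10
  i = 5 (odd): ∫ x^5 ρ_sc = 0 (vanishes)

Summing the contributions: ∫_{−2}^{2} p(x) ρ_sc(x) dx = (-1) + 4 + 10 = 13.


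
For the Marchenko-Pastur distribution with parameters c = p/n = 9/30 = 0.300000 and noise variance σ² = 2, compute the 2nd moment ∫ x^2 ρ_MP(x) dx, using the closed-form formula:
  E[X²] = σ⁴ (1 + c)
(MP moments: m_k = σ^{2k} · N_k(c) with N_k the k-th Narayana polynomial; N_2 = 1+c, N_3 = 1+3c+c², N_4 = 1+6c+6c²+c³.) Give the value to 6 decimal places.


E[X²] = σ⁴ (1 + c) (second MP moment). With σ² = 2 (so σ⁴ = 4) and c = 9/30 = 0.300000: E[X²] = 4 · (1 + 0.300000) = 4 · 1.300000.

So E[X^2] = 5.200000.


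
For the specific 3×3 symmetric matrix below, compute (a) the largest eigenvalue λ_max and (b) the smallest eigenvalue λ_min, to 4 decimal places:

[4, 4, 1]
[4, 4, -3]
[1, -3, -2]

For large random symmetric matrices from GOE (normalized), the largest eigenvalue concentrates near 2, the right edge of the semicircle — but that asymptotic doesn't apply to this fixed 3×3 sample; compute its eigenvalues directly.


Since M is real symmetric, all three eigenvalues are real; they are the roots of det(λI − M) = λ³ − (tr M) λ² + s λ − det M, where s is the sum of the principal 2×2 minors.
tr M = 4 + 4 + (-2) = 6.
s = (4·4 − 4²) + (4·(-2) − 1²) + (4·(-2) − (-3)²) = 0 + (-9) + (-17) = -26.
det M (expand along row 1) = 4·(-17) − 4·(-5) + 1·(-16) = -64.
Characteristic polynomial: λ³ − 6λ² − 26λ + 64 = 0.
Substitute λ = y + (tr M)/3 = y + 2.000000 to remove the quadratic term: y³ + p·y + q = 0 with p = s − (tr M)²/3 = -38.000000 and q = −2(tr M)³/27 + (tr M)·s/3 − det M = -4.000000.
Three real roots ⇒ use the trigonometric (Viète) form: r = 2√(−p/3) = 7.118052, φ = arccos(3q/(p·r)) = arccos(0.044365) = 1.526417 rad.
y_k = r·cos(φ/3 − 2πk/3) for k = 0, 1, 2 gives y = 6.216386, -0.105294, -6.111093.
λ_k = y_k + 2.000000 gives λ = 8.2164, 1.8947, -4.1111 (check: the sum is 6.0000 = tr M).

Hence λ_max = 8.2164 and λ_min = -4.1111.


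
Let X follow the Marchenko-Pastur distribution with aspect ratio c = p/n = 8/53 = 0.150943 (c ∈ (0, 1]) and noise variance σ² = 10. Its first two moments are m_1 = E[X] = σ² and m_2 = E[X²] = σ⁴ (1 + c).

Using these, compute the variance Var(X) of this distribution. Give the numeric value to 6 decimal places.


m_1 = E[X] = σ² = 10, so m_1² = 100.
m_2 = E[X²] = σ⁴ (1 + c) = 100 · (1 + 0.150943) = 100 · 1.150943 = 115.094340.
(Note m_2 − m_1² simplifies to c · σ⁴ = 0.150943 · 100.)

Var(X) = m_2 − m_1² = 115.094340 − 100 = 15.094340.


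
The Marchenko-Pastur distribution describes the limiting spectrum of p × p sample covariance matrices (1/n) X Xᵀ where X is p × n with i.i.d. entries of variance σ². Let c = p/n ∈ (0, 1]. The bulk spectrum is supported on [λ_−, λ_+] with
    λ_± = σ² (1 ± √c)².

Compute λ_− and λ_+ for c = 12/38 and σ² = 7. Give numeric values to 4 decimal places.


c = 12/38 = 0.315789; √c = 0.561951.
λ_− = σ² (1 − √c)² = 7 · (1 − 0.561951)² = 7 · (0.438049)² = 1.343205.
λ_+ = σ² (1 + √c)² = 7 · (1 + 0.561951)² = 7 · (1.561951)² = 17.077847.

Rounded to 4 decimal places: λ_− ≈ 1.3432, λ_+ ≈ 17.0778.


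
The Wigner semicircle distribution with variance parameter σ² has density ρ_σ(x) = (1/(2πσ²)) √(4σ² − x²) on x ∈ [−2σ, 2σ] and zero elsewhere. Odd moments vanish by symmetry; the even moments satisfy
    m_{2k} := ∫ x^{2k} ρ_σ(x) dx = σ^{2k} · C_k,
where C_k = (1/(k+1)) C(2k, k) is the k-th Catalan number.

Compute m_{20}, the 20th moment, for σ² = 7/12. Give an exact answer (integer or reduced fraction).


By the scaled semicircle moment identity, m_{2k} = σ^{2k} · C_k with k = 10.
C_10 = (1/(k+1)) · C(2k, k) = (1/11) · C(20, 10) = (1/11) · 184756 = 16796.
σ^{2k} = (σ²)^k = (7/12)^10 = 282475249/61917364224.

Therefore m_{20} = σ^{20} · C_10 = (282475249/61917364224) · 16796 = 1186113570551/15479341056.


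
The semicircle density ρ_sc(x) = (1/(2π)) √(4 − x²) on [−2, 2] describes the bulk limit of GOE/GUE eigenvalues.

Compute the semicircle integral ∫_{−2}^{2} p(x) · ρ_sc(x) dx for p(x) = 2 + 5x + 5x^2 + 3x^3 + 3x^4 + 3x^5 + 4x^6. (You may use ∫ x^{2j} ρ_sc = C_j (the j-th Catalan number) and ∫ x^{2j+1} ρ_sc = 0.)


Write p(x) = Σ a_i x^i, split into monomials and integrate each against ρ_sc separately.
Using ∫ x^{2j} ρ_sc = C_j = (1/(j+1)) C(2j, j) (Catalan numbers) and ∫ x^{2j+1} ρ_sc = 0 (odd monomials vanish by symmetry):
  i = 0 (even): a_0 · C_{0} = 2 · 1 = 2
  i = 1 (odd): ∫ x^1 ρ_sc = 0 (vanishes)
  i = 2 (even): a_2 · C_{1} = 5 · 1 = 5
  i = 3 (odd): ∫ x^3 ρ_sc = 0 (vanishes)
  i = 4 (even): a_4 · C_{2} = 3 · 2 = 6
  i = 5 (odd): ∫ x^5 ρ_sc = 0 (vanishes)
  i = 6 (even): a_6 · C_{3} = 4 · 5 = 20

Summing the contributions: ∫_{−2}^{2} p(x) ρ_sc(x) dx = 2 + 5 + 6 + 20 = 33.


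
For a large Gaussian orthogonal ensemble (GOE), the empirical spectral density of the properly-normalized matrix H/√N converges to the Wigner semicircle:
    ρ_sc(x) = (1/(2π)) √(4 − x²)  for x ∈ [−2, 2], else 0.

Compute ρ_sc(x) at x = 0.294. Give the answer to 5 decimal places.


ρ_sc(x) = (1/(2π)) √(4 − x²). With x = 0.294:
  4 − x² = 4 − (0.294)² = 4 − 0.086436 = 3.913564.
  √(4 − x²) = 1.978273.
  1/(2π) = 0.159155.
  ρ_sc(0.294) = 0.159155 · 1.978273 = 0.314852.

Rounded to 5 decimal places: ρ_sc(0.294) ≈ 0.31485.


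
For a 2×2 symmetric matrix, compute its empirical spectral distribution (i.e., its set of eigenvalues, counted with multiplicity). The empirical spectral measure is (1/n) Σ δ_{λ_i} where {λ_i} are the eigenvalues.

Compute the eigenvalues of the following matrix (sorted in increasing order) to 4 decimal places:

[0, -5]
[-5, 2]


Since M is real symmetric, both eigenvalues are real; they are the roots of det(λI − M) = λ² − (tr M) λ + det M.
tr M = 0 + 2 = 2.
det M = 0·2 − (-5)² = 0 − 25 = -25.
Characteristic polynomial: λ² − 2λ − 25 = 0.
Discriminant Δ = (tr M)² − 4·det M = 4 − (-100) = 104; √Δ = 10.198039.
λ = (tr M ± √Δ)/2 = (2 ± 10.198039)/2, giving (tr M − √Δ)/2 = -4.0990 and (tr M + √Δ)/2 = 6.0990.

Eigenvalues sorted in increasing order: [-4.0990, 6.0990].


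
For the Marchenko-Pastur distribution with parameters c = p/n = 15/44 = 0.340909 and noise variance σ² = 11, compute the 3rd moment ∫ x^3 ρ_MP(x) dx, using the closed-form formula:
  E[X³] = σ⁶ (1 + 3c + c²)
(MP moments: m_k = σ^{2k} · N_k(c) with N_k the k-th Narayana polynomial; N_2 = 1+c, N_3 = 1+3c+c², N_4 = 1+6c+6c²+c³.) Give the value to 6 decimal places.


E[X³] = σ⁶ (1 + 3c + c²) (third MP moment). With σ² = 11 (so σ⁶ = 1331) and c = 15/44 = 0.340909: E[X³] = 1331 · (1 + 3·0.340909 + (0.340909)²) = 1331 · 2.138946.

So E[X^3] = 2846.937500.


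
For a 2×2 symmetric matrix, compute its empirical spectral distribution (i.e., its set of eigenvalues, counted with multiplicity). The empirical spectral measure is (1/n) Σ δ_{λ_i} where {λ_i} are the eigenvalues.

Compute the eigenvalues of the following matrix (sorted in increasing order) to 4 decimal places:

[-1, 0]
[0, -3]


Since M is real symmetric, both eigenvalues are real; they are the roots of det(λI − M) = λ² − (tr M) λ + det M.
tr M = -1 + (-3) = -4.
det M = (-1)·(-3) − 0² = 3 − 0 = 3.
Characteristic polynomial: λ² + 4λ + 3 = 0.
Discriminant Δ = (tr M)² − 4·det M = 16 − 12 = 4; √Δ = 2.000000.
λ = (tr M ± √Δ)/2 = (-4 ± 2.000000)/2, giving (tr M − √Δ)/2 = -3.0000 and (tr M + √Δ)/2 = -1.0000.

Eigenvalues sorted in increasing order: [-3.0000, -1.0000].


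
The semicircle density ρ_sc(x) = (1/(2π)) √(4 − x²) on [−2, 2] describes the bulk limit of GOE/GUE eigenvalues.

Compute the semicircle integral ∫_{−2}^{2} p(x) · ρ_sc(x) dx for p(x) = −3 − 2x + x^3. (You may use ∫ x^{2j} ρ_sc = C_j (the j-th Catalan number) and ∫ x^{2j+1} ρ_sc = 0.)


Write p(x) = Σ a_i x^i, split into monomials and integrate each against ρ_sc separately.
Using ∫ x^{2j} ρ_sc = C_j = (1/(j+1)) C(2j, j) (Catalan numbers) and ∫ x^{2j+1} ρ_sc = 0 (odd monomials vanish by symmetry):
  i = 0 (even): a_0 · C_{0} = -3 · 1 = -3
  i = 1 (odd): ∫ x^1 ρ_sc = 0 (vanishes)
  i = 3 (odd): ∫ x^3 ρ_sc = 0 (vanishes)

Summing the contributions: ∫_{−2}^{2} p(x) ρ_sc(x) dx = -3.


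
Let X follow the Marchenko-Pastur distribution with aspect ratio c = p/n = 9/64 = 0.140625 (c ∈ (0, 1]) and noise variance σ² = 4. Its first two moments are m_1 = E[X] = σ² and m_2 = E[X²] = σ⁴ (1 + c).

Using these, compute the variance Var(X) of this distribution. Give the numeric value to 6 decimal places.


m_1 = E[X] = σ² = 4, so m_1² = 16.
m_2 = E[X²] = σ⁴ (1 + c) = 16 · (1 + 0.140625) = 16 · 1.140625 = 18.250000.
(Note m_2 − m_1² simplifies to c · σ⁴ = 0.140625 · 16.)

Var(X) = m_2 − m_1² = 18.250000 − 16 = 2.250000.


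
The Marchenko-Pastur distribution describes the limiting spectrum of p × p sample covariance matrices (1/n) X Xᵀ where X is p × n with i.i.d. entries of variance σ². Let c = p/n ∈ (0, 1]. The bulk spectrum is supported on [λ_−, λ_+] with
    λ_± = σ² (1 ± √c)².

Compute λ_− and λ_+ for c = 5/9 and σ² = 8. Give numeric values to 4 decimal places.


c = 5/9 = 0.555556; √c = 0.745356.
λ_− = σ² (1 − √c)² = 8 · (1 − 0.745356)² = 8 · (0.254644)² = 0.518749.
λ_+ = σ² (1 + √c)² = 8 · (1 + 0.745356)² = 8 · (1.745356)² = 24.370140.

Rounded to 4 decimal places: λ_− ≈ 0.5187, λ_+ ≈ 24.3701.


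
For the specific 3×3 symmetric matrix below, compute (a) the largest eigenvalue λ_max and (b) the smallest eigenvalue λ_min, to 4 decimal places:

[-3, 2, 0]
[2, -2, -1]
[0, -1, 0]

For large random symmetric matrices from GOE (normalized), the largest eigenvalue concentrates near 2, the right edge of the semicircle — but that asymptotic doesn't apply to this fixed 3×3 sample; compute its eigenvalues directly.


Since M is real symmetric, all three eigenvalues are real; they are the roots of det(λI − M) = λ³ − (tr M) λ² + s λ − det M, where s is the sum of the principal 2×2 minors.
tr M = -3 + (-2) + 0 = -5.
s = ((-3)·(-2) − 2²) + ((-3)·0 − 0²) + ((-2)·0 − (-1)²) = 2 + 0 + (-1) = 1.
det M (expand along row 1) = (-3)·(-1) − 2·0 + 0·(-2) = 3.
Characteristic polynomial: λ³ + 5λ² + λ − 3 = 0.
Substitute λ = y + (tr M)/3 = y − 1.666667 to remove the quadratic term: y³ + p·y + q = 0 with p = s − (tr M)²/3 = -7.333333 and q = −2(tr M)³/27 + (tr M)·s/3 − det M = 4.592593.
Three real roots ⇒ use the trigonometric (Viète) form: r = 2√(−p/3) = 3.126944, φ = arccos(3q/(p·r)) = arccos(-0.600838) = 2.215346 rad.
y_k = r·cos(φ/3 − 2πk/3) for k = 0, 1, 2 gives y = 2.312418, 0.666667, -2.979085.
λ_k = y_k − 1.666667 gives λ = 0.6458, -1.0000, -4.6458 (check: the sum is -5.0000 = tr M).

Hence λ_max = 0.6458 and λ_min = -4.6458.


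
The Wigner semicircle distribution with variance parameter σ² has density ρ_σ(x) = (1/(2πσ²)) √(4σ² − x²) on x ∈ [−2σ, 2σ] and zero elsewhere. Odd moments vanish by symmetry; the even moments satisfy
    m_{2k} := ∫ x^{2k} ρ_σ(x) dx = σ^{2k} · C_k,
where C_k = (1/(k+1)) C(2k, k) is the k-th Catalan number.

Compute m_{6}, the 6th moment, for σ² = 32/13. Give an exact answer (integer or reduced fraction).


By the scaled semicircle moment identity, m_{2k} = σ^{2k} · C_k with k = 3.
C_3 = (1/(k+1)) · C(2k, k) = (1/4) · C(6, 3) = (1/4) · 20 = 5.
σ^{2k} = (σ²)^k = (32/13)^3 = 32768/2197.

Therefore m_{6} = σ^{6} · C_3 = (32768/2197) · 5 = 163840/2197.


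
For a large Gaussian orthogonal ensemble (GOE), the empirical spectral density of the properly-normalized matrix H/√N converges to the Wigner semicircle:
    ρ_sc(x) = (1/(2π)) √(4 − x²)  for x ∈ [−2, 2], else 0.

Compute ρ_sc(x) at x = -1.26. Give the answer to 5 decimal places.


ρ_sc(x) = (1/(2π)) √(4 − x²). With x = -1.26:
  4 − x² = 4 − (-1.26)² = 4 − 1.587600 = 2.412400.
  √(4 − x²) = 1.553190.
  1/(2π) = 0.159155.
  ρ_sc(-1.26) = 0.159155 · 1.553190 = 0.247198.

Rounded to 5 decimal places: ρ_sc(-1.26) ≈ 0.24720.


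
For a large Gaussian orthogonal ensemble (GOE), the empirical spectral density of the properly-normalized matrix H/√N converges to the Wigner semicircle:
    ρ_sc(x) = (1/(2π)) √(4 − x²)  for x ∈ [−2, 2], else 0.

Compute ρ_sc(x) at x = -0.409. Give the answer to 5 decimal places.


ρ_sc(x) = (1/(2π)) √(4 − x²). With x = -0.409:
  4 − x² = 4 − (-0.409)² = 4 − 0.167281 = 3.832719.
  √(4 − x²) = 1.957733.
  1/(2π) = 0.159155.
  ρ_sc(-0.409) = 0.159155 · 1.957733 = 0.311583.

Rounded to 5 decimal places: ρ_sc(-0.409) ≈ 0.31158.


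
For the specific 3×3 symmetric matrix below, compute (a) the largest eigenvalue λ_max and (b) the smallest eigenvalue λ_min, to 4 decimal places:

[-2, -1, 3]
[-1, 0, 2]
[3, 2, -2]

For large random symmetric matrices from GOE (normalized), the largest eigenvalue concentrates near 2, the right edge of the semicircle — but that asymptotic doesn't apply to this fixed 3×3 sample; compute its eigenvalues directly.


Since M is real symmetric, all three eigenvalues are real; they are the roots of det(λI − M) = λ³ − (tr M) λ² + s λ − det M, where s is the sum of the principal 2×2 minors.
tr M = -2 + 0 + (-2) = -4.
s = ((-2)·0 − (-1)²) + ((-2)·(-2) − 3²) + (0·(-2) − 2²) = -1 + (-5) + (-4) = -10.
det M (expand along row 1) = (-2)·(-4) − (-1)·(-4) + 3·(-2) = -2.
Characteristic polynomial: λ³ + 4λ² − 10λ + 2 = 0.
Substitute λ = y + (tr M)/3 = y − 1.333333 to remove the quadratic term: y³ + p·y + q = 0 with p = s − (tr M)²/3 = -15.333333 and q = −2(tr M)³/27 + (tr M)·s/3 − det M = 20.074074.
Three real roots ⇒ use the trigonometric (Viète) form: r = 2√(−p/3) = 4.521553, φ = arccos(3q/(p·r)) = arccos(-0.868625) = 2.623218 rad.
y_k = r·cos(φ/3 − 2πk/3) for k = 0, 1, 2 gives y = 2.900363, 1.553858, -4.454221.
λ_k = y_k − 1.333333 gives λ = 1.5670, 0.2205, -5.7876 (check: the sum is -4.0000 = tr M).

Hence λ_max = 1.5670 and λ_min = -5.7876.


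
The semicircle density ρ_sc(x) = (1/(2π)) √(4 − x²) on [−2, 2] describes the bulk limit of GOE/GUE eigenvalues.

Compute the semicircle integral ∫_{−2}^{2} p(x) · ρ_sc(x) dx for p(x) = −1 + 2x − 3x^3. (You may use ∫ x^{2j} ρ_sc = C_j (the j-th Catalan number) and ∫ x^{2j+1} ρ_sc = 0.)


Write p(x) = Σ a_i x^i, split into monomials and integrate each against ρ_sc separately.
Using ∫ x^{2j} ρ_sc = C_j = (1/(j+1)) C(2j, j) (Catalan numbers) and ∫ x^{2j+1} ρ_sc = 0 (odd monomials vanish by symmetry):
  i = 0 (even): a_0 · C_{0} = -1 · 1 = -1
  i = 1 (odd): ∫ x^1 ρ_sc = 0 (vanishes)
  i = 3 (odd): ∫ x^3 ρ_sc = 0 (vanishes)

Summing the contributions: ∫_{−2}^{2} p(x) ρ_sc(x) dx = -1.


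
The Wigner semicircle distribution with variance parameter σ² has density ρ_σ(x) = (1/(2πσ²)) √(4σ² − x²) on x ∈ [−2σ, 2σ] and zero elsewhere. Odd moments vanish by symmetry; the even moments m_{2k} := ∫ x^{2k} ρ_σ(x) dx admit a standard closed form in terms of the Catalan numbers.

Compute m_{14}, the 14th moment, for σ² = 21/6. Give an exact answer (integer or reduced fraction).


By the scaled semicircle moment identity, m_{2k} = σ^{2k} · C_k with k = 7.
C_7 = (1/(k+1)) · C(2k, k) = (1/8) · C(14, 7) = (1/8) · 3432 = 429.
σ^{2k} = (σ²)^k = (21/6)^7 = 823543/128.

Therefore m_{14} = σ^{14} · C_7 = (823543/128) · 429 = 353299947/128.


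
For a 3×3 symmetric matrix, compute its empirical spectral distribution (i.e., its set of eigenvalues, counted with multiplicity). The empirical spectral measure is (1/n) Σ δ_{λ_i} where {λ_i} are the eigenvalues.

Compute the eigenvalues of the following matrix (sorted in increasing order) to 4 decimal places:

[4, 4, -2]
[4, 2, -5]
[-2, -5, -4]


Since M is real symmetric, all three eigenvalues are real; they are the roots of det(λI − M) = λ³ − (tr M) λ² + s λ − det M, where s is the sum of the principal 2×2 minors.
tr M = 4 + 2 + (-4) = 2.
s = (4·2 − 4²) + (4·(-4) − (-2)²) + (2·(-4) − (-5)²) = -8 + (-20) + (-33) = -61.
det M (expand along row 1) = 4·(-33) − 4·(-26) + (-2)·(-16) = 4.
Characteristic polynomial: λ³ − 2λ² − 61λ − 4 = 0.
Substitute λ = y + (tr M)/3 = y + 0.666667 to remove the quadratic term: y³ + p·y + q = 0 with p = s − (tr M)²/3 = -62.333333 and q = −2(tr M)³/27 + (tr M)·s/3 − det M = -45.259259.
Three real roots ⇒ use the trigonometric (Viète) form: r = 2√(−p/3) = 9.116530, φ = arccos(3q/(p·r)) = arccos(0.238934) = 1.329528 rad.
y_k = r·cos(φ/3 − 2πk/3) for k = 0, 1, 2 gives y = 8.235821, -0.732387, -7.503434.
λ_k = y_k + 0.666667 gives λ = 8.9025, -0.0657, -6.8368 (check: the sum is 2.0000 = tr M).

Eigenvalues sorted in increasing order: [-6.8368, -0.0657, 8.9025].


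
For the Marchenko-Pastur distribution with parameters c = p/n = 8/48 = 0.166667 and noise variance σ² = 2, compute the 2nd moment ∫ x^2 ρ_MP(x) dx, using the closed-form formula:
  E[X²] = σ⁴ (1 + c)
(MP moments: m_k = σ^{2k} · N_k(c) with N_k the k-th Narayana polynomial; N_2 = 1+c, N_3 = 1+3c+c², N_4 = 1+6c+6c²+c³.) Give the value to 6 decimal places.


E[X²] = σ⁴ (1 + c) (second MP moment). With σ² = 2 (so σ⁴ = 4) and c = 8/48 = 0.166667: E[X²] = 4 · (1 + 0.166667) = 4 · 1.166667.

So E[X^2] = 4.666667.


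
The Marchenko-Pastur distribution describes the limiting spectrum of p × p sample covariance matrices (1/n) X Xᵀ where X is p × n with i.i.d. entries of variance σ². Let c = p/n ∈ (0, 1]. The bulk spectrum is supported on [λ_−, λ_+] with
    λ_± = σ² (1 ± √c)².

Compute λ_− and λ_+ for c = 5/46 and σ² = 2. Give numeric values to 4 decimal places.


c = 5/46 = 0.108696; √c = 0.329690.
λ_− = σ² (1 − √c)² = 2 · (1 − 0.329690)² = 2 · (0.670310)² = 0.898630.
λ_+ = σ² (1 + √c)² = 2 · (1 + 0.329690)² = 2 · (1.329690)² = 3.536152.

Rounded to 4 decimal places: λ_− ≈ 0.8986, λ_+ ≈ 3.5362.


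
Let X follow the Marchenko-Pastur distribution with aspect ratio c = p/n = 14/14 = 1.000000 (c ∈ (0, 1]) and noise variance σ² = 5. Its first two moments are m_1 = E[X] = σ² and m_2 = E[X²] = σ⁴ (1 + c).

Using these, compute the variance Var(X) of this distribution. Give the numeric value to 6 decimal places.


m_1 = E[X] = σ² = 5, so m_1² = 25.
m_2 = E[X²] = σ⁴ (1 + c) = 25 · (1 + 1.000000) = 25 · 2.000000 = 50.000000.
(Note m_2 − m_1² simplifies to c · σ⁴ = 1.000000 · 25.)

Var(X) = m_2 − m_1² = 50.000000 − 25 = 25.000000.


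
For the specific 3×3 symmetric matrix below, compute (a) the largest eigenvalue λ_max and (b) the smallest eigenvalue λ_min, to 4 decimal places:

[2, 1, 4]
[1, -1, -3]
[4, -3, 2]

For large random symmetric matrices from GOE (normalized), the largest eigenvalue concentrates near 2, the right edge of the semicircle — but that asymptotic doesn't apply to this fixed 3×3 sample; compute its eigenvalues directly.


Since M is real symmetric, all three eigenvalues are real; they are the roots of det(λI − M) = λ³ − (tr M) λ² + s λ − det M, where s is the sum of the principal 2×2 minors.
tr M = 2 + (-1) + 2 = 3.
s = (2·(-1) − 1²) + (2·2 − 4²) + ((-1)·2 − (-3)²) = -3 + (-12) + (-11) = -26.
det M (expand along row 1) = 2·(-11) − 1·14 + 4·1 = -32.
Characteristic polynomial: λ³ − 3λ² − 26λ + 32 = 0.
Substitute λ = y + (tr M)/3 = y + 1.000000 to remove the quadratic term: y³ + p·y + q = 0 with p = s − (tr M)²/3 = -29.000000 and q = −2(tr M)³/27 + (tr M)·s/3 − det M = 4.000000.
Three real roots ⇒ use the trigonometric (Viète) form: r = 2√(−p/3) = 6.218253, φ = arccos(3q/(p·r)) = arccos(-0.066545) = 1.637390 rad.
y_k = r·cos(φ/3 − 2πk/3) for k = 0, 1, 2 gives y = 5.314827, 0.138022, -5.452849.
λ_k = y_k + 1.000000 gives λ = 6.3148, 1.1380, -4.4528 (check: the sum is 3.0000 = tr M).

Hence λ_max = 6.3148 and λ_min = -4.4528.


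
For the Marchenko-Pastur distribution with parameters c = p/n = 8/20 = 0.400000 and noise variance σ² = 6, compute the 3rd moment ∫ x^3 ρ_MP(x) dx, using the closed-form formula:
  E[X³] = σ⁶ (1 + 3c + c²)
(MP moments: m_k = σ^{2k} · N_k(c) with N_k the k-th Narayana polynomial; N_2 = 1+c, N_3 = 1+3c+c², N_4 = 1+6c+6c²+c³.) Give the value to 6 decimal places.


E[X³] = σ⁶ (1 + 3c + c²) (third MP moment). With σ² = 6 (so σ⁶ = 216) and c = 8/20 = 0.400000: E[X³] = 216 · (1 + 3·0.400000 + (0.400000)²) = 216 · 2.360000.

So E[X^3] = 509.760000.


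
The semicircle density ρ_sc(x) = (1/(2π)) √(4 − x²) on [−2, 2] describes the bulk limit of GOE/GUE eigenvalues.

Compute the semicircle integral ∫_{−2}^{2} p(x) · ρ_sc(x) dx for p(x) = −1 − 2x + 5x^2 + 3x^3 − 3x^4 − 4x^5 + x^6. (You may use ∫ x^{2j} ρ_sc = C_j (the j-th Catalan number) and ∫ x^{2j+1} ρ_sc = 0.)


Write p(x) = Σ a_i x^i, split into monomials and integrate each against ρ_sc separately.
Using ∫ x^{2j} ρ_sc = C_j = (1/(j+1)) C(2j, j) (Catalan numbers) and ∫ x^{2j+1} ρ_sc = 0 (odd monomials vanish by symmetry):
  i = 0 (even): a_0 · C_{0} = -1 · 1 = -1
  i = 1 (odd): ∫ x^1 ρ_sc = 0 (vanishes)
  i = 2 (even): a_2 · C_{1} = 5 · 1 = 5
  i = 3 (odd): ∫ x^3 ρ_sc = 0 (vanishes)
  i = 4 (even): a_4 · C_{2} = -3 · 2 = -6
  i = 5 (odd): ∫ x^5 ρ_sc = 0 (vanishes)
  i = 6 (even): a_6 · C_{3} = 1 · 5 = 5

Summing the contributions: ∫_{−2}^{2} p(x) ρ_sc(x) dx = (-1) + 5 + (-6) + 5 = 3.


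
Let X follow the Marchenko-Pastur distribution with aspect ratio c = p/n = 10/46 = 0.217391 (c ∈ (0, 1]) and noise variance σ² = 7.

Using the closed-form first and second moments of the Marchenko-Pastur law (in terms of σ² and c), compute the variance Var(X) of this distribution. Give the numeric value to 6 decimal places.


Recall the MP moments m_1 = E[X] = σ² and m_2 = E[X²] = σ⁴ (1 + c).
m_1 = E[X] = σ² = 7, so m_1² = 49.
m_2 = E[X²] = σ⁴ (1 + c) = 49 · (1 + 0.217391) = 49 · 1.217391 = 59.652174.
(Note m_2 − m_1² simplifies to c · σ⁴ = 0.217391 · 49.)

Var(X) = m_2 − m_1² = 59.652174 − 49 = 10.652174.


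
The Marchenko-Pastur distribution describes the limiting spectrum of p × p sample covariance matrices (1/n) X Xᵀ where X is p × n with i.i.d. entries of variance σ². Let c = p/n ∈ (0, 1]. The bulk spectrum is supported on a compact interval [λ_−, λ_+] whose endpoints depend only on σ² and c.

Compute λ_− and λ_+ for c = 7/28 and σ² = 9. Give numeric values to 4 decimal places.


c = 7/28 = 0.250000; √c = 0.500000.
λ_− = σ² (1 − √c)² = 9 · (1 − 0.500000)² = 9 · (0.500000)² = 2.250000.
λ_+ = σ² (1 + √c)² = 9 · (1 + 0.500000)² = 9 · (1.500000)² = 20.250000.

Rounded to 4 decimal places: λ_− ≈ 2.2500, λ_+ ≈ 20.2500.
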